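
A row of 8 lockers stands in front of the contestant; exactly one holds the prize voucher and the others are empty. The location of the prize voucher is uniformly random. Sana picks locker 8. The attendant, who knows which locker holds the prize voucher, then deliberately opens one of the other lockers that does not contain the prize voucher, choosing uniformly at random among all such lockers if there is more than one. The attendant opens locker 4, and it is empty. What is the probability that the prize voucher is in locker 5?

7/48

Apply Bayes' rule, conditioning on where the prize voucher actually is.
If it is in any of lockers 1, 2, 3, 5, 6, and 7 (prior 1/8 each): the attendant has 6 equally likely choices, so probability 1/6; weight (1/8)·(1/6) = 1/48 each.
If it is in locker 4 (prior 1/8): the attendant opened locker 4, so this case is ruled out; weight (1/8)·0 = 0.
If it is in locker 8 (prior 1/8): the attendant has 7 equally likely choices, so probability 1/7; weight (1/8)·(1/7) = 1/56.
The weights sum to 1/7.
So P(the prize voucher in locker 5 | the attendant opened locker 4) = (1/48) / (1/7) = 7/48.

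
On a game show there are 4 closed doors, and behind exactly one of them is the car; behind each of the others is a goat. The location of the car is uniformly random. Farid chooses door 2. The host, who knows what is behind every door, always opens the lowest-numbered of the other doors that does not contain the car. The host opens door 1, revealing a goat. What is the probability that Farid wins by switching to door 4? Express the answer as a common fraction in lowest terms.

1/3

Apply Bayes' rule, conditioning on where the car actually is.
If it is behind door 1 (prior 1/4): the host opened door 1, so this case is ruled out; weight (1/4)·0 = 0.
If it is behind any of doors 2, 3, and 4 (prior 1/4 each): door 1 is the lowest-numbered option available, probability 1; weight (1/4)·1 = 1/4 each.
The weights sum to 3/4.
So P(the car behind door 4 | the host opened door 1) = (1/4) / (3/4) = 1/3.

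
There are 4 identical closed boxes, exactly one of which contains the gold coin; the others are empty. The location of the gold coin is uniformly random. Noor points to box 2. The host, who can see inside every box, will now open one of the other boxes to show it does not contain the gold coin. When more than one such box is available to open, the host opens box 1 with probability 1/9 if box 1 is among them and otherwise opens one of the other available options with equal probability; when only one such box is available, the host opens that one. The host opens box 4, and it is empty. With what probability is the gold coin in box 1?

Apply Bayes' rule, conditioning on where the gold coin actually is.
If it is in box 1 (prior 1/4): box 1 holds the prize so is unavailable; the host chooses uniformly among the 2 others, probability 1/2; weight (1/4)·(1/2) = 1/8.
If it is in box 2 (prior 1/4): box 1 is available but not opened; box 4 gets probability (1 − 1/9)/2 = 4/9; weight (1/4)·(4/9) = 1/9.
If it is in box 3 (prior 1/4): box 1 is available but not opened, probability 8/9; weight (1/4)·(8/9) = 2/9.
If it is in box 4 (prior 1/4): the host opened box 4, so this case is ruled out; weight (1/4)·0 = 0.
The weights sum to 11/24.
So P(the gold coin in box 1 | the host opened box 4) = (1/8) / (11/24) = 3/11.

3/11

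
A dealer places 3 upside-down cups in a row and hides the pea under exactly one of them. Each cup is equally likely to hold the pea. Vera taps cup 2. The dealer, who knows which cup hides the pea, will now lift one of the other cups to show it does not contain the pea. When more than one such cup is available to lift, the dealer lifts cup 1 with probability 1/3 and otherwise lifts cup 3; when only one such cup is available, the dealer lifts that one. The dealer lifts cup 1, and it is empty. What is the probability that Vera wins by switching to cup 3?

Consider each possible location of the pea in turn.
If it is under cup 1 (prior 1/3): the dealer opened cup 1, so this case is ruled out; weight (1/3)·0 = 0.
If it is under cup 2 (prior 1/3): cup 1 is available, opened with probability 1/3; weight (1/3)·(1/3) = 1/9.
If it is under cup 3 (prior 1/3): only cup 1 is available, probability 1; weight (1/3)·1 = 1/3.
The weights sum to 4/9.
So P(the pea under cup 3 | the dealer opened cup 1) = (1/3) / (4/9) = 3/4.

3/4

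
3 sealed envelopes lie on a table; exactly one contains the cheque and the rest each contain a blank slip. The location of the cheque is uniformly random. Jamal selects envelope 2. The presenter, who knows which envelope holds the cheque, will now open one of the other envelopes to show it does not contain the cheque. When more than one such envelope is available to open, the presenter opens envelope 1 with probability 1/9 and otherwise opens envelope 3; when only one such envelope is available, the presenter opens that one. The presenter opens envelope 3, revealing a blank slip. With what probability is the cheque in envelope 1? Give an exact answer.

9/17

Condition on the true location of the cheque.
If it is in envelope 1 (prior 1/3): only envelope 3 is available, probability 1; weight (1/3)·1 = 1/3.
If it is in envelope 2 (prior 1/3): envelope 1 is available but not opened, probability 8/9; weight (1/3)·(8/9) = 8/27.
If it is in envelope 3 (prior 1/3): the presenter opened envelope 3, so this case is ruled out; weight (1/3)·0 = 0.
The weights sum to 17/27.
So P(the cheque in envelope 1 | the presenter opened envelope 3) = (1/3) / (17/27) = 9/17.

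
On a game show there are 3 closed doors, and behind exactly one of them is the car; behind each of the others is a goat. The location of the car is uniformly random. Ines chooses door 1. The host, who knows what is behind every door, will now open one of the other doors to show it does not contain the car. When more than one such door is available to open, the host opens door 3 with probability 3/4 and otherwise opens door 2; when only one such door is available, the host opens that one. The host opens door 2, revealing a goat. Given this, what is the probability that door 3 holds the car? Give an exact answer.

4/5

Condition on the true location of the car.
If it is behind door 1 (prior 1/3): door 3 is available but not opened, probability 1/4; weight (1/3)·(1/4) = 1/12.
If it is behind door 2 (prior 1/3): the host opened door 2, so this case is ruled out; weight (1/3)·0 = 0.
If it is behind door 3 (prior 1/3): only door 2 is available, probability 1; weight (1/3)·1 = 1/3.
The weights sum to 5/12.
So P(the car behind door 3 | the host opened door 2) = (1/3) / (5/12) = 4/5.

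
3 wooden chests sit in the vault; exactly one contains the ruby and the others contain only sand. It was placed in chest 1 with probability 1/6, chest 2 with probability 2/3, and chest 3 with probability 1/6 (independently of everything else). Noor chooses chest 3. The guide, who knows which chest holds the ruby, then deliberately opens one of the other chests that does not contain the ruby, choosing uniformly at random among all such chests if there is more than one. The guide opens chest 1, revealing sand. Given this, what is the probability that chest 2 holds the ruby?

Condition on the true location of the ruby.
If it is in chest 1 (prior 1/6): the guide opened chest 1, so this case is ruled out; weight (1/6)·0 = 0.
If it is in chest 2 (prior 2/3): the guide has no choice, probability 1; weight (2/3)·1 = 2/3.
If it is in chest 3 (prior 1/6): the guide has 2 equally likely choices, so probability 1/2; weight (1/6)·(1/2) = 1/12.
The weights sum to 3/4.
So P(the ruby in chest 2 | the guide opened chest 1) = (2/3) / (3/4) = 8/9.

8/9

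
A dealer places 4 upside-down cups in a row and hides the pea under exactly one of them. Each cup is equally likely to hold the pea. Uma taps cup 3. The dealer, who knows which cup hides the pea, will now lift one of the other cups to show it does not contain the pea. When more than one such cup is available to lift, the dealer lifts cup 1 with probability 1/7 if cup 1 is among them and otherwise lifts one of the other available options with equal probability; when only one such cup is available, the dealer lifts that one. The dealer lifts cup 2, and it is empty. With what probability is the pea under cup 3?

6/25

Consider each possible location of the pea in turn.
If it is under cup 1 (prior 1/4): cup 1 holds the prize so is unavailable; the dealer chooses uniformly among the 2 others, probability 1/2; weight (1/4)·(1/2) = 1/8.
If it is under cup 2 (prior 1/4): the dealer opened cup 2, so this case is ruled out; weight (1/4)·0 = 0.
If it is under cup 3 (prior 1/4): cup 1 is available but not opened; cup 2 gets probability (1 − 1/7)/2 = 3/7; weight (1/4)·(3/7) = 3/28.
If it is under cup 4 (prior 1/4): cup 1 is available but not opened, probability 6/7; weight (1/4)·(6/7) = 3/14.
The weights sum to 25/56.
So P(the pea under cup 3 | the dealer opened cup 2) = (3/28) / (25/56) = 6/25.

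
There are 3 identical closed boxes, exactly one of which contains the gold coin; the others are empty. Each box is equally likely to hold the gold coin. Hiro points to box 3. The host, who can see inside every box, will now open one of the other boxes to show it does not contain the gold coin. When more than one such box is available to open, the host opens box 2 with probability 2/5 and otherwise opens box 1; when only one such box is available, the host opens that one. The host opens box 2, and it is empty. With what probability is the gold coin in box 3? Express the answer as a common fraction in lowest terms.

2/7

Consider each possible location of the gold coin in turn.
If it is in box 1 (prior 1/3): only box 2 is available, probability 1; weight (1/3)·1 = 1/3.
If it is in box 2 (prior 1/3): the host opened box 2, so this case is ruled out; weight (1/3)·0 = 0.
If it is in box 3 (prior 1/3): box 2 is available, opened with probability 2/5; weight (1/3)·(2/5) = 2/15.
The weights sum to 7/15.
So P(the gold coin in box 3 | the host opened box 2) = (2/15) / (7/15) = 2/7.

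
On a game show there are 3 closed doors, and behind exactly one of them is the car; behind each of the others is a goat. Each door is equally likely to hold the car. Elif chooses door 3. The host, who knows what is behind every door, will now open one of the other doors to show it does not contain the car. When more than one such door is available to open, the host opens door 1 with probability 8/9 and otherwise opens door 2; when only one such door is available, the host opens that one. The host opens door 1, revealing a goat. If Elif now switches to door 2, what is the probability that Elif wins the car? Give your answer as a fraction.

9/17

Condition on the true location of the car.
If it is behind door 1 (prior 1/3): the host opened door 1, so this case is ruled out; weight (1/3)·0 = 0.
If it is behind door 2 (prior 1/3): only door 1 is available, probability 1; weight (1/3)·1 = 1/3.
If it is behind door 3 (prior 1/3): door 1 is available, opened with probability 8/9; weight (1/3)·(8/9) = 8/27.
The weights sum to 17/27.
So P(the car behind door 2 | the host opened door 1) = (1/3) / (17/27) = 9/17.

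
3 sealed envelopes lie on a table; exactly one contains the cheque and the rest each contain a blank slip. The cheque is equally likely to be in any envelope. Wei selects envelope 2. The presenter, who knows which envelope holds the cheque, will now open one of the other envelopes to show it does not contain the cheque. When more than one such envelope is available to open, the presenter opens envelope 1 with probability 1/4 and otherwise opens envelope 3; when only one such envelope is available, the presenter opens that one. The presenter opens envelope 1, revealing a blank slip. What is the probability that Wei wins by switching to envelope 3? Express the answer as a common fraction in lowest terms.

4/5

Apply Bayes' rule, conditioning on where the cheque actually is.
If it is in envelope 1 (prior 1/3): the presenter opened envelope 1, so this case is ruled out; weight (1/3)·0 = 0.
If it is in envelope 2 (prior 1/3): envelope 1 is available, opened with probability 1/4; weight (1/3)·(1/4) = 1/12.
If it is in envelope 3 (prior 1/3): only envelope 1 is available, probability 1; weight (1/3)·1 = 1/3.
The weights sum to 5/12.
So P(the cheque in envelope 3 | the presenter opened envelope 1) = (1/3) / (5/12) = 4/5.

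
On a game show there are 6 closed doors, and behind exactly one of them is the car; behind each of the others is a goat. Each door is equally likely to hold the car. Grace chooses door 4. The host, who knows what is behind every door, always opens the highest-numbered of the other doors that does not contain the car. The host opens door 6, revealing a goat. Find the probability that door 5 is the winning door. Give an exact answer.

1/5

Condition on the true location of the car.
If it is behind any of doors 1, 2, 3, 4, and 5 (prior 1/6 each): door 6 is the highest-numbered option available, probability 1; weight (1/6)·1 = 1/6 each.
If it is behind door 6 (prior 1/6): the host opened door 6, so this case is ruled out; weight (1/6)·0 = 0.
The weights sum to 5/6.
So P(the car behind door 5 | the host opened door 6) = (1/6) / (5/6) = 1/5.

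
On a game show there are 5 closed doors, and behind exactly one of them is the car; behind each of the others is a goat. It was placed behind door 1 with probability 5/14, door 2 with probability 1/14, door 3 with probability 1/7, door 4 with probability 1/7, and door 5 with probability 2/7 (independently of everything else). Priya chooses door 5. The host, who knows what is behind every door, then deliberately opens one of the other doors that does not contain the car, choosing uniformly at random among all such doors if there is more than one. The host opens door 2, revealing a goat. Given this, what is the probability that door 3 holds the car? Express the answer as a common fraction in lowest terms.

1/6

Apply Bayes' rule, conditioning on where the car actually is.
If it is behind door 1 (prior 5/14): the host has 3 equally likely choices, so probability 1/3; weight (5/14)·(1/3) = 5/42.
If it is behind door 2 (prior 1/14): the host opened door 2, so this case is ruled out; weight (1/14)·0 = 0.
If it is behind either of doors 3 and 4 (prior 1/7 each): the host has 3 equally likely choices, so probability 1/3; weight (1/7)·(1/3) = 1/21 each.
If it is behind door 5 (prior 2/7): the host has 4 equally likely choices, so probability 1/4; weight (2/7)·(1/4) = 1/14.
The weights sum to 2/7.
So P(the car behind door 3 | the host opened door 2) = (1/21) / (2/7) = 1/6.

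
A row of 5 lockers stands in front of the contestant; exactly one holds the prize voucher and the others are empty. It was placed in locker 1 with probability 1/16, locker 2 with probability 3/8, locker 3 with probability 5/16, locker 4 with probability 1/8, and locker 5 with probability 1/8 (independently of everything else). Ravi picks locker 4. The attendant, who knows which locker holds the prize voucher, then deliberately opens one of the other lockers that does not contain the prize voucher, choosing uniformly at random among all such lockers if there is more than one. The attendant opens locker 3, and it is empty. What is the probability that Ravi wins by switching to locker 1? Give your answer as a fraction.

Consider each possible location of the prize voucher in turn.
If it is in locker 1 (prior 1/16): the attendant has 3 equally likely choices, so probability 1/3; weight (1/16)·(1/3) = 1/48.
If it is in locker 2 (prior 3/8): the attendant has 3 equally likely choices, so probability 1/3; weight (3/8)·(1/3) = 1/8.
If it is in locker 3 (prior 5/16): the attendant opened locker 3, so this case is ruled out; weight (5/16)·0 = 0.
If it is in locker 4 (prior 1/8): the attendant has 4 equally likely choices, so probability 1/4; weight (1/8)·(1/4) = 1/32.
If it is in locker 5 (prior 1/8): the attendant has 3 equally likely choices, so probability 1/3; weight (1/8)·(1/3) = 1/24.
The weights sum to 7/32.
So P(the prize voucher in locker 1 | the attendant opened locker 3) = (1/48) / (7/32) = 2/21.

2/21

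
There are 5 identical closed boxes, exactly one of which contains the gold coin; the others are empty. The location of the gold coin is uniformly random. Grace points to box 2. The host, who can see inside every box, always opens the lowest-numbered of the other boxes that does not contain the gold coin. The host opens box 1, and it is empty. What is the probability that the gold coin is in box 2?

1/4

Condition on the true location of the gold coin.
If it is in box 1 (prior 1/5): the host opened box 1, so this case is ruled out; weight (1/5)·0 = 0.
If it is in any of boxes 2, 3, 4, and 5 (prior 1/5 each): box 1 is the lowest-numbered option available, probability 1; weight (1/5)·1 = 1/5 each.
The weights sum to 4/5.
So P(the gold coin in box 2 | the host opened box 1) = (1/5) / (4/5) = 1/4.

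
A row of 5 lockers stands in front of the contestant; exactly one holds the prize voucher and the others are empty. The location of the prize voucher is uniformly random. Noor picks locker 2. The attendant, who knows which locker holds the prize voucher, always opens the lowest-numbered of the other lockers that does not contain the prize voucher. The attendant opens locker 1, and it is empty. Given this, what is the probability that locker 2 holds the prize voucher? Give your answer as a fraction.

Consider each possible location of the prize voucher in turn.
If it is in locker 1 (prior 1/5): the attendant opened locker 1, so this case is ruled out; weight (1/5)·0 = 0.
If it is in any of lockers 2, 3, 4, and 5 (prior 1/5 each): locker 1 is the lowest-numbered option available, probability 1; weight (1/5)·1 = 1/5 each.
The weights sum to 4/5.
So P(the prize voucher in locker 2 | the attendant opened locker 1) = (1/5) / (4/5) = 1/4.

1/4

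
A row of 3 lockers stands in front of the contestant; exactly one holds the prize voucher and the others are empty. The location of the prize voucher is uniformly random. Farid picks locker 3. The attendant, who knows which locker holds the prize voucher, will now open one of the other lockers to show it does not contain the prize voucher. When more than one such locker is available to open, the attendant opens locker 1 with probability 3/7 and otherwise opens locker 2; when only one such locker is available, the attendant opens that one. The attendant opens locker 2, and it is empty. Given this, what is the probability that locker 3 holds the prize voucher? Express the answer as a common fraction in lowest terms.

4/11

Condition on the true location of the prize voucher.
If it is in locker 1 (prior 1/3): only locker 2 is available, probability 1; weight (1/3)·1 = 1/3.
If it is in locker 2 (prior 1/3): the attendant opened locker 2, so this case is ruled out; weight (1/3)·0 = 0.
If it is in locker 3 (prior 1/3): locker 1 is available but not opened, probability 4/7; weight (1/3)·(4/7) = 4/21.
The weights sum to 11/21.
So P(the prize voucher in locker 3 | the attendant opened locker 2) = (4/21) / (11/21) = 4/11.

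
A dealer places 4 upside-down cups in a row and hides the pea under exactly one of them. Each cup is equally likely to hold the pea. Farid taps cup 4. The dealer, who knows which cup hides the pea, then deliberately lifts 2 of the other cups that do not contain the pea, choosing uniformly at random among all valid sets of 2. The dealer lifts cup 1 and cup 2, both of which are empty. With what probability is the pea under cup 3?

3/4

Apply Bayes' rule, conditioning on where the pea actually is.
If it is under either of cups 1 and 2 (prior 1/4 each): that cup was opened and seen not to hold the prize — ruled out; weight (1/4)·0 = 0 each.
If it is under cup 3 (prior 1/4): the dealer has no choice, probability 1; weight (1/4)·1 = 1/4.
If it is under cup 4 (prior 1/4): the dealer has 3 equally likely choices, so probability 1/3; weight (1/4)·(1/3) = 1/12.
The weights sum to 1/3.
So P(the pea under cup 3 | the dealer opened cup 1 and cup 2) = (1/4) / (1/3) = 3/4.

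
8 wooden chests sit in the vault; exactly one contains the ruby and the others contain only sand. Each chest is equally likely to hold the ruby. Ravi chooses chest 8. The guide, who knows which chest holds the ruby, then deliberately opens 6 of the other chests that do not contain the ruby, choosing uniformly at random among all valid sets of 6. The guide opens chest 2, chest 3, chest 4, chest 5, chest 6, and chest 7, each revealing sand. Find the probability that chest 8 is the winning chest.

1/8

Consider each possible location of the ruby in turn.
If it is in chest 1 (prior 1/8): the guide has no choice, probability 1; weight (1/8)·1 = 1/8.
If it is in any of chests 2, 3, 4, 5, 6, and 7 (prior 1/8 each): that chest was opened and seen not to hold the prize — ruled out; weight (1/8)·0 = 0 each.
If it is in chest 8 (prior 1/8): the guide has 7 equally likely choices, so probability 1/7; weight (1/8)·(1/7) = 1/56.
The weights sum to 1/7.
So P(the ruby in chest 8 | the guide opened chest 2, chest 3, chest 4, chest 5, chest 6, and chest 7) = (1/56) / (1/7) = 1/8.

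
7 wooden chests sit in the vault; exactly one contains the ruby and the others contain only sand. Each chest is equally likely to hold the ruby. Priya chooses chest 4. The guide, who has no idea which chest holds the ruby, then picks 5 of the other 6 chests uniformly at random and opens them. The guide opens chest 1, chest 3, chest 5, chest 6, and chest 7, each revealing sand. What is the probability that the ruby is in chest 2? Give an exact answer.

1/2

Because the guide chose which chests to open without knowing where the ruby is, the choice is independent of the prize location. Learning that none of the 5 opened chests holds the ruby simply rules out those 5 locations and leaves the remaining 2 chests still equally likely by symmetry.
So P(the ruby in chest 2) = 1/2.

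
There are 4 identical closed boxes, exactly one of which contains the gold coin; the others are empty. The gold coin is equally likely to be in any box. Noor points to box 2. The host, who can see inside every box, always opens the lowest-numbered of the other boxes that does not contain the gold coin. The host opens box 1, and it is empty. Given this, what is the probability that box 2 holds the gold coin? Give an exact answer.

1/3

Condition on the true location of the gold coin.
If it is in box 1 (prior 1/4): the host opened box 1, so this case is ruled out; weight (1/4)·0 = 0.
If it is in any of boxes 2, 3, and 4 (prior 1/4 each): box 1 is the lowest-numbered option available, probability 1; weight (1/4)·1 = 1/4 each.
The weights sum to 3/4.
So P(the gold coin in box 2 | the host opened box 1) = (1/4) / (3/4) = 1/3.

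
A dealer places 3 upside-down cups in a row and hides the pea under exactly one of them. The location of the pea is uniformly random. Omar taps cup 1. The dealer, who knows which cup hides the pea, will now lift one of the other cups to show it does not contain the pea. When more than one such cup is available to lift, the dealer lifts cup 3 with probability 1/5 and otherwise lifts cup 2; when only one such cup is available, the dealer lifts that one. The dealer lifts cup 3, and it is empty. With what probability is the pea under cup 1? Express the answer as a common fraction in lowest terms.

Condition on the true location of the pea.
If it is under cup 1 (prior 1/3): cup 3 is available, opened with probability 1/5; weight (1/3)·(1/5) = 1/15.
If it is under cup 2 (prior 1/3): only cup 3 is available, probability 1; weight (1/3)·1 = 1/3.
If it is under cup 3 (prior 1/3): the dealer opened cup 3, so this case is ruled out; weight (1/3)·0 = 0.
The weights sum to 2/5.
So P(the pea under cup 1 | the dealer opened cup 3) = (1/15) / (2/5) = 1/6.

1/6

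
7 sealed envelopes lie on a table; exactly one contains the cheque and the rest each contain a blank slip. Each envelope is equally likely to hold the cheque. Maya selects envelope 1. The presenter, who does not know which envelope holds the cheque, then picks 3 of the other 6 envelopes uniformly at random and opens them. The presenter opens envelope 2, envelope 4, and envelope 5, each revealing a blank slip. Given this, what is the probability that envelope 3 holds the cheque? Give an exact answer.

1/4

Consider each possible location of the cheque in turn.
If it is in any of envelopes 1, 3, 6, and 7 (prior 1/7 each): the presenter picks exactly this set with probability 1/20 regardless, and none is the prize; weight (1/7)·(1/20) = 1/140 each.
If it is in any of envelopes 2, 4, and 5 (prior 1/7 each): that envelope was opened and seen not to hold the prize — ruled out; weight (1/7)·0 = 0 each.
The weights sum to 1/35.
So P(the cheque in envelope 3 | the presenter opened envelope 2, envelope 4, and envelope 5) = (1/140) / (1/35) = 1/4.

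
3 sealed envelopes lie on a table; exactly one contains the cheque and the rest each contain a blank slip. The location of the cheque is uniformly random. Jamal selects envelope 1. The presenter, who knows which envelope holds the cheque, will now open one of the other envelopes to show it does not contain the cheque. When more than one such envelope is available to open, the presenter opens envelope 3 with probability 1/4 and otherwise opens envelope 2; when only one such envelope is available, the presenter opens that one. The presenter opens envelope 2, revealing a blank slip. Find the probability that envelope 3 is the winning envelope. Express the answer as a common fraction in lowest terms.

Condition on the true location of the cheque.
If it is in envelope 1 (prior 1/3): envelope 3 is available but not opened, probability 3/4; weight (1/3)·(3/4) = 1/4.
If it is in envelope 2 (prior 1/3): the presenter opened envelope 2, so this case is ruled out; weight (1/3)·0 = 0.
If it is in envelope 3 (prior 1/3): only envelope 2 is available, probability 1; weight (1/3)·1 = 1/3.
The weights sum to 7/12.
So P(the cheque in envelope 3 | the presenter opened envelope 2) = (1/3) / (7/12) = 4/7.

4/7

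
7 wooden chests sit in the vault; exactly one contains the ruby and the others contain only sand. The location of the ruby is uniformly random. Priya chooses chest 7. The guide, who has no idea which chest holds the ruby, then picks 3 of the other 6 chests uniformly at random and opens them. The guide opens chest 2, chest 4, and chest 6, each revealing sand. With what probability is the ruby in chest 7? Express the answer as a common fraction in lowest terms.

1/4

Apply Bayes' rule, conditioning on where the ruby actually is.
If it is in any of chests 1, 3, 5, and 7 (prior 1/7 each): the guide picks exactly this set with probability 1/20 regardless, and none is the prize; weight (1/7)·(1/20) = 1/140 each.
If it is in any of chests 2, 4, and 6 (prior 1/7 each): that chest was opened and seen not to hold the prize — ruled out; weight (1/7)·0 = 0 each.
The weights sum to 1/35.
So P(the ruby in chest 7 | the guide opened chest 2, chest 4, and chest 6) = (1/140) / (1/35) = 1/4.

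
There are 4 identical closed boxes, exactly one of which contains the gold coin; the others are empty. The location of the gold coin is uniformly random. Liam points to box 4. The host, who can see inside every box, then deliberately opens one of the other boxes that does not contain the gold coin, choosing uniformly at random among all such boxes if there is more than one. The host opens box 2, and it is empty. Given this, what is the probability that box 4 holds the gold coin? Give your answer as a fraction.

1/4

Condition on the true location of the gold coin.
If it is in either of boxes 1 and 3 (prior 1/4 each): the host has 2 equally likely choices, so probability 1/2; weight (1/4)·(1/2) = 1/8 each.
If it is in box 2 (prior 1/4): the host opened box 2, so this case is ruled out; weight (1/4)·0 = 0.
If it is in box 4 (prior 1/4): the host has 3 equally likely choices, so probability 1/3; weight (1/4)·(1/3) = 1/12.
The weights sum to 1/3.
So P(the gold coin in box 4 | the host opened box 2) = (1/12) / (1/3) = 1/4.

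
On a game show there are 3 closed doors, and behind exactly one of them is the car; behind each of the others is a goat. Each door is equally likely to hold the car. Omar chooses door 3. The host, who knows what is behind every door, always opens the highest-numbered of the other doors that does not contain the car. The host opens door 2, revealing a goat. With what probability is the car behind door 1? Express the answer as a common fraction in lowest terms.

1/2

Consider each possible location of the car in turn.
If it is behind either of doors 1 and 3 (prior 1/3 each): door 2 is the highest-numbered option available, probability 1; weight (1/3)·1 = 1/3 each.
If it is behind door 2 (prior 1/3): the host opened door 2, so this case is ruled out; weight (1/3)·0 = 0.
The weights sum to 2/3.
So P(the car behind door 1 | the host opened door 2) = (1/3) / (2/3) = 1/2.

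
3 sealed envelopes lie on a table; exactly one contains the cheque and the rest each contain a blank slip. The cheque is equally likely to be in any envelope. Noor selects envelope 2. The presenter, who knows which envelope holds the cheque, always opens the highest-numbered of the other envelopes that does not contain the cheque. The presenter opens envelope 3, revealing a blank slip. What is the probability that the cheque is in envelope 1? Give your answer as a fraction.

1/2

Consider each possible location of the cheque in turn.
If it is in either of envelopes 1 and 2 (prior 1/3 each): envelope 3 is the highest-numbered option available, probability 1; weight (1/3)·1 = 1/3 each.
If it is in envelope 3 (prior 1/3): the presenter opened envelope 3, so this case is ruled out; weight (1/3)·0 = 0.
The weights sum to 2/3.
So P(the cheque in envelope 1 | the presenter opened envelope 3) = (1/3) / (2/3) = 1/2.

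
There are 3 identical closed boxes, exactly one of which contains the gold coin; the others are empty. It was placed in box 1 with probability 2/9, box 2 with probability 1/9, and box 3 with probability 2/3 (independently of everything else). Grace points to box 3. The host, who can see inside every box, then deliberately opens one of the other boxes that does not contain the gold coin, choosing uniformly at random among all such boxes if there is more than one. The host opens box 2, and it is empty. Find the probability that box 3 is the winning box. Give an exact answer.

Consider each possible location of the gold coin in turn.
If it is in box 1 (prior 2/9): the host has no choice, probability 1; weight (2/9)·1 = 2/9.
If it is in box 2 (prior 1/9): the host opened box 2, so this case is ruled out; weight (1/9)·0 = 0.
If it is in box 3 (prior 2/3): the host has 2 equally likely choices, so probability 1/2; weight (2/3)·(1/2) = 1/3.
The weights sum to 5/9.
So P(the gold coin in box 3 | the host opened box 2) = (1/3) / (5/9) = 3/5.

3/5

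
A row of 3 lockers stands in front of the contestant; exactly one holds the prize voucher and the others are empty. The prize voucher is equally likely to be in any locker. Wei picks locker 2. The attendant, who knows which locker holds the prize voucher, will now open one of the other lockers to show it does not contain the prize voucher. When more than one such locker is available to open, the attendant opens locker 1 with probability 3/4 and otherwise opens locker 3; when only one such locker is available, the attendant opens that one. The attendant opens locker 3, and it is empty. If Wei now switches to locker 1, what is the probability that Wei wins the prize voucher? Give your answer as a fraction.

4/5

Apply Bayes' rule, conditioning on where the prize voucher actually is.
If it is in locker 1 (prior 1/3): only locker 3 is available, probability 1; weight (1/3)·1 = 1/3.
If it is in locker 2 (prior 1/3): locker 1 is available but not opened, probability 1/4; weight (1/3)·(1/4) = 1/12.
If it is in locker 3 (prior 1/3): the attendant opened locker 3, so this case is ruled out; weight (1/3)·0 = 0.
The weights sum to 5/12.
So P(the prize voucher in locker 1 | the attendant opened locker 3) = (1/3) / (5/12) = 4/5.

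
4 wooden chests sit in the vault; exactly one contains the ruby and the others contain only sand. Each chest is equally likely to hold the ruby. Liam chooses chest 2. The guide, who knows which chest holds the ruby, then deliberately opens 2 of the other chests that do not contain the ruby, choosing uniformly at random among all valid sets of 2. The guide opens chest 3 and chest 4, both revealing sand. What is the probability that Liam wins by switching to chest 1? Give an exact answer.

Apply Bayes' rule, conditioning on where the ruby actually is.
If it is in chest 1 (prior 1/4): the guide has no choice, probability 1; weight (1/4)·1 = 1/4.
If it is in chest 2 (prior 1/4): the guide has 3 equally likely choices, so probability 1/3; weight (1/4)·(1/3) = 1/12.
If it is in either of chests 3 and 4 (prior 1/4 each): that chest was opened and seen not to hold the prize — ruled out; weight (1/4)·0 = 0 each.
The weights sum to 1/3.
So P(the ruby in chest 1 | the guide opened chest 3 and chest 4) = (1/4) / (1/3) = 3/4.

3/4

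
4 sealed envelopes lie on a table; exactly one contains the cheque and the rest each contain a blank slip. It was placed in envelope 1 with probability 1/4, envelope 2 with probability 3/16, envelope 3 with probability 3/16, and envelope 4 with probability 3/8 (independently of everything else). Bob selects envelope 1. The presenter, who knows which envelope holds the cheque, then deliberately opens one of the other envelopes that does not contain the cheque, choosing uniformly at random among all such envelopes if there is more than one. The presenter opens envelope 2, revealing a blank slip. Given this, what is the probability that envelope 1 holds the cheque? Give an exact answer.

Condition on the true location of the cheque.
If it is in envelope 1 (prior 1/4): the presenter has 3 equally likely choices, so probability 1/3; weight (1/4)·(1/3) = 1/12.
If it is in envelope 2 (prior 3/16): the presenter opened envelope 2, so this case is ruled out; weight (3/16)·0 = 0.
If it is in envelope 3 (prior 3/16): the presenter has 2 equally likely choices, so probability 1/2; weight (3/16)·(1/2) = 3/32.
If it is in envelope 4 (prior 3/8): the presenter has 2 equally likely choices, so probability 1/2; weight (3/8)·(1/2) = 3/16.
The weights sum to 35/96.
So P(the cheque in envelope 1 | the presenter opened envelope 2) = (1/12) / (35/96) = 8/35.

8/35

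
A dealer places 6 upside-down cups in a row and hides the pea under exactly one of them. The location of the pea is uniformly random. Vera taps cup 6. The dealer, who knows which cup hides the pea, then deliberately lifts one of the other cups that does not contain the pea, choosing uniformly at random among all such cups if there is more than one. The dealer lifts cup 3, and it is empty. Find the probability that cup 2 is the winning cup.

Apply Bayes' rule, conditioning on where the pea actually is.
If it is under any of cups 1, 2, 4, and 5 (prior 1/6 each): the dealer has 4 equally likely choices, so probability 1/4; weight (1/6)·(1/4) = 1/24 each.
If it is under cup 3 (prior 1/6): the dealer opened cup 3, so this case is ruled out; weight (1/6)·0 = 0.
If it is under cup 6 (prior 1/6): the dealer has 5 equally likely choices, so probability 1/5; weight (1/6)·(1/5) = 1/30.
The weights sum to 1/5.
So P(the pea under cup 2 | the dealer opened cup 3) = (1/24) / (1/5) = 5/24.

5/24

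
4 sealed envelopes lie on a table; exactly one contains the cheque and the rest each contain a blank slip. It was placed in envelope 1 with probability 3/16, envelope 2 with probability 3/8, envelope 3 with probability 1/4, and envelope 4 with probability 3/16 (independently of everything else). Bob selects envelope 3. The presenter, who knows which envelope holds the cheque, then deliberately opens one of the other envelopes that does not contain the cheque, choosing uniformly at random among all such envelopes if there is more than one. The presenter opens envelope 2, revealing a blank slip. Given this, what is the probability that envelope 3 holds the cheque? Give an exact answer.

4/13

Apply Bayes' rule, conditioning on where the cheque actually is.
If it is in either of envelopes 1 and 4 (prior 3/16 each): the presenter has 2 equally likely choices, so probability 1/2; weight (3/16)·(1/2) = 3/32 each.
If it is in envelope 2 (prior 3/8): the presenter opened envelope 2, so this case is ruled out; weight (3/8)·0 = 0.
If it is in envelope 3 (prior 1/4): the presenter has 3 equally likely choices, so probability 1/3; weight (1/4)·(1/3) = 1/12.
The weights sum to 13/48.
So P(the cheque in envelope 3 | the presenter opened envelope 2) = (1/12) / (13/48) = 4/13.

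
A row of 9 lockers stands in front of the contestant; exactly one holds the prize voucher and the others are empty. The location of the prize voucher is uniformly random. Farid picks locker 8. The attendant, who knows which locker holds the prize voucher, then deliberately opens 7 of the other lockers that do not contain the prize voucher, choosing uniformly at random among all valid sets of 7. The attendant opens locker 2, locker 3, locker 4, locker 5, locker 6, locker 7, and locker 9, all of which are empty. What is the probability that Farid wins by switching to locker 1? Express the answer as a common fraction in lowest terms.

Consider each possible location of the prize voucher in turn.
If it is in locker 1 (prior 1/9): the attendant has no choice, probability 1; weight (1/9)·1 = 1/9.
If it is in any of lockers 2, 3, 4, 5, 6, 7, and 9 (prior 1/9 each): that locker was opened and seen not to hold the prize — ruled out; weight (1/9)·0 = 0 each.
If it is in locker 8 (prior 1/9): the attendant has 8 equally likely choices, so probability 1/8; weight (1/9)·(1/8) = 1/72.
The weights sum to 1/8.
So P(the prize voucher in locker 1 | the attendant opened locker 2, locker 3, locker 4, locker 5, locker 6, locker 7, and locker 9) = (1/9) / (1/8) = 8/9.

8/9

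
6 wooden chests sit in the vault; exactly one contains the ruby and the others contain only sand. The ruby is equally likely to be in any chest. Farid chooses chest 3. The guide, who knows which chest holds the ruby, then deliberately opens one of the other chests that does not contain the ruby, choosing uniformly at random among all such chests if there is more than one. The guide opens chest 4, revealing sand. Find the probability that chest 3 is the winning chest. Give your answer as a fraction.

Condition on the true location of the ruby.
If it is in any of chests 1, 2, 5, and 6 (prior 1/6 each): the guide has 4 equally likely choices, so probability 1/4; weight (1/6)·(1/4) = 1/24 each.
If it is in chest 3 (prior 1/6): the guide has 5 equally likely choices, so probability 1/5; weight (1/6)·(1/5) = 1/30.
If it is in chest 4 (prior 1/6): the guide opened chest 4, so this case is ruled out; weight (1/6)·0 = 0.
The weights sum to 1/5.
So P(the ruby in chest 3 | the guide opened chest 4) = (1/30) / (1/5) = 1/6.

1/6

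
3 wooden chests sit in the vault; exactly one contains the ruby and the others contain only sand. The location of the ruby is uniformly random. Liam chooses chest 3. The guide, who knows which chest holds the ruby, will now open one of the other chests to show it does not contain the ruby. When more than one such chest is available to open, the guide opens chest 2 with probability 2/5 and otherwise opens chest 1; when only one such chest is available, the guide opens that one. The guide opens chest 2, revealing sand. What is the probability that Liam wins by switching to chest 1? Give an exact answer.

5/7

Condition on the true location of the ruby.
If it is in chest 1 (prior 1/3): only chest 2 is available, probability 1; weight (1/3)·1 = 1/3.
If it is in chest 2 (prior 1/3): the guide opened chest 2, so this case is ruled out; weight (1/3)·0 = 0.
If it is in chest 3 (prior 1/3): chest 2 is available, opened with probability 2/5; weight (1/3)·(2/5) = 2/15.
The weights sum to 7/15.
So P(the ruby in chest 1 | the guide opened chest 2) = (1/3) / (7/15) = 5/7.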